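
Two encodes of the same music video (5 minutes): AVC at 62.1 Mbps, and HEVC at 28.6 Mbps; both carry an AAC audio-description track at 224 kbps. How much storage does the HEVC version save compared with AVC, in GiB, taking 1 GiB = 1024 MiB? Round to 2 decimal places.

1.17 GiB

5 min = 300 s
Audio: 224 kbps = 0.224 Mbps.
AVC: 62.324 Mbps × 300 s = 18697.2 Mb = 2.177 GiB.
HEVC: 28.824 Mbps × 300 s = 8647.2 Mb = 1.007 GiB.
Saving: 2.177 − 1.007 = 1.170 GiB.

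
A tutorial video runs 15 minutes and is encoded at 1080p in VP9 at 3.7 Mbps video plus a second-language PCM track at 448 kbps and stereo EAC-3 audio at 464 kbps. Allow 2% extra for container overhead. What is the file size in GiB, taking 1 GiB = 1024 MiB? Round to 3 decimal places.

15 min = 900 s
Audio total: 448 + 464 = 912 kbps = 0.912 Mbps.
Total bitrate: 3.7 + 0.912 = 4.612 Mbps.
Stream data: 4.612 Mbps × 900 s = 4150.8 Mb.
With 2% container overhead: ×1.02.
4,234 Mb = 529,227,000 bytes ÷ 1,073,741,824 = 0.4929 GiB.

0.493 GiB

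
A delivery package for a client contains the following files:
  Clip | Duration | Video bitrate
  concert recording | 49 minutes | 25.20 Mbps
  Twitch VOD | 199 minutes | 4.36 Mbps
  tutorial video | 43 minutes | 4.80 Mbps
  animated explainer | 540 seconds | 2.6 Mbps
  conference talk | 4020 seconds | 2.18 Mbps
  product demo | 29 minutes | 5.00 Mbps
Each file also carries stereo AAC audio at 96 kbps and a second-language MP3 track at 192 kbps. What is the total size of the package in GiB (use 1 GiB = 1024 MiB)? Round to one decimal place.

19.1 GiB

Audio total: 96 + 192 = 288 kbps = 0.288 Mbps.
concert recording: 25.488 Mbps × 2940 s = 74934.7 Mb
Twitch VOD: 4.648 Mbps × 11940 s = 55497.1 Mb
tutorial video: 5.088 Mbps × 2580 s = 13127.0 Mb
animated explainer: 2.888 Mbps × 540 s = 1559.5 Mb
conference talk: 2.468 Mbps × 4020 s = 9921.4 Mb
product demo: 5.288 Mbps × 1740 s = 9201.1 Mb
Total: 164240.9 Mb = 20530.1 MB.
= 19.12 GiB.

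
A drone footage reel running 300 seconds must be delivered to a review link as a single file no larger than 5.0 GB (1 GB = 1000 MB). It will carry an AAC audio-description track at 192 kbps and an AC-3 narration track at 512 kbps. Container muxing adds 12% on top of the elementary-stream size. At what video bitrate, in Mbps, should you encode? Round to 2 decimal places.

Budget: 5.0 GB = 40000.0 Mb.
Stream payload after overhead: 40000.0 / 1.12 = 35714.3 Mb.
Total bitrate budget: 35714.3 Mb / 300 s = 119.048 Mbps.
Audio total: 192 + 512 = 704 kbps = 0.704 Mbps.
Video: 119.048 − 0.704 = 118.344 Mbps.

118.34 Mbps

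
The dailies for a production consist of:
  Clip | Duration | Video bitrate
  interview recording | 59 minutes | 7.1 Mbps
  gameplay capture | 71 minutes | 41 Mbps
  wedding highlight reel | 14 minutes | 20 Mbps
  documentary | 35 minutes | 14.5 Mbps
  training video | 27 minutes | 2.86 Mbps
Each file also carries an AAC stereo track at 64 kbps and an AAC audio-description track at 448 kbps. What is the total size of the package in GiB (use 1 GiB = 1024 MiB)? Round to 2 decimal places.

30.04 GiB

Audio total: 64 + 448 = 512 kbps = 0.512 Mbps.
interview recording: 7.612 Mbps × 3540 s = 26946.5 Mb
gameplay capture: 41.512 Mbps × 4260 s = 176841.1 Mb
wedding highlight reel: 20.512 Mbps × 840 s = 17230.1 Mb
documentary: 15.012 Mbps × 2100 s = 31525.2 Mb
training video: 3.372 Mbps × 1620 s = 5462.6 Mb
Total: 258005.5 Mb = 32250.7 MB.
= 30.04 GiB.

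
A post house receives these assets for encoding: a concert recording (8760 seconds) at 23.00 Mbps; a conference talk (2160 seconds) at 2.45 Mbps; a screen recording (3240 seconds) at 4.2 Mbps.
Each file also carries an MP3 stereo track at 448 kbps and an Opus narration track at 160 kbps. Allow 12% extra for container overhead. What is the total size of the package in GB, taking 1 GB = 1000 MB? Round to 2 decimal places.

32.06 GB

Audio total: 448 + 160 = 608 kbps = 0.608 Mbps.
concert recording: 23.608 Mbps × 8760 s × 1.12 = 231622.8 Mb
conference talk: 3.058 Mbps × 2160 s × 1.12 = 7397.9 Mb
screen recording: 4.808 Mbps × 3240 s × 1.12 = 17447.3 Mb
Total: 256468.0 Mb = 32058.5 MB.
= 32.06 GB.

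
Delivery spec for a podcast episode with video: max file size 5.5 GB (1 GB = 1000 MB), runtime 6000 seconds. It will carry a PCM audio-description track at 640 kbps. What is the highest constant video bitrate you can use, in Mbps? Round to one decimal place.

6.7 Mbps

Budget: 5.5 GB = 44000.0 Mb.
Total bitrate budget: 44000.0 Mb / 6000 s = 7.333 Mbps.
Audio: 640 kbps = 0.640 Mbps.
Video: 7.333 − 0.640 = 6.693 Mbps.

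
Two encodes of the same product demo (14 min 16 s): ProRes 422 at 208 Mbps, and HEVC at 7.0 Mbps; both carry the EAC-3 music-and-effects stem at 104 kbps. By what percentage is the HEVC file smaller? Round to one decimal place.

96.6%

14 min 16 s = 856 s
Audio: 104 kbps = 0.104 Mbps.
ProRes 422: 208.104 Mbps × 856 s = 178137.0 Mb = 20.738 GiB.
HEVC: 7.104 Mbps × 856 s = 6081.0 Mb = 0.708 GiB.
Reduction: (1 − 0.708/20.738) × 100 = 96.59%.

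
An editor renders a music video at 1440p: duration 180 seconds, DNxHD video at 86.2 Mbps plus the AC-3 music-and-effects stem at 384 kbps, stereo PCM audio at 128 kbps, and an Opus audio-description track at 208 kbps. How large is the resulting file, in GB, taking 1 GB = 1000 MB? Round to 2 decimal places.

Audio total: 384 + 128 + 208 = 720 kbps = 0.720 Mbps.
Total bitrate: 86.2 + 0.720 = 86.920 Mbps.
Stream data: 86.920 Mbps × 180 s = 15645.6 Mb.
15,646 Mb ÷ 8 = 1,956 MB → 1.956 GB.

1.96 GB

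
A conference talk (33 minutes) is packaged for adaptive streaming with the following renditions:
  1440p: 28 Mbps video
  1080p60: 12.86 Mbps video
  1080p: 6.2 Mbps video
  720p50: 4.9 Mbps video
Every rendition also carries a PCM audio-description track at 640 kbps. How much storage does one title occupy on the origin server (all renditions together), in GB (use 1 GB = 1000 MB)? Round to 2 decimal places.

33 min = 1980 s
Audio: 640 kbps = 0.640 Mbps.
Sum of rendition bitrates: (28+0.640) + (12.86+0.640) + (6.2+0.640) + (4.9+0.640) = 54.520 Mbps.
× 1980 s = 107,950 Mb = 13,494 MB = 13.49 GB.

13.49 GB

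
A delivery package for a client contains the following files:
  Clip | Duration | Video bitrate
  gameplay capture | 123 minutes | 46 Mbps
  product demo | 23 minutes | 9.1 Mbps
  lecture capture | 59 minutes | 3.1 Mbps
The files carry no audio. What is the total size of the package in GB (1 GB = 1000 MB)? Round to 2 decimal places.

45.38 GB

gameplay capture: 46.000 Mbps × 7380 s = 339480.0 Mb
product demo: 9.100 Mbps × 1380 s = 12558.0 Mb
lecture capture: 3.100 Mbps × 3540 s = 10974.0 Mb
Total: 363012.0 Mb = 45376.5 MB.
= 45.38 GB.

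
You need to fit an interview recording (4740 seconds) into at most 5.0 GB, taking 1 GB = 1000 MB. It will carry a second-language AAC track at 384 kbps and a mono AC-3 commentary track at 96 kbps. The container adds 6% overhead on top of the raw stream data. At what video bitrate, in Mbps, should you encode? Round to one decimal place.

Budget: 5.0 GB = 40000.0 Mb.
Stream payload after overhead: 40000.0 / 1.06 = 37735.8 Mb.
Total bitrate budget: 37735.8 Mb / 4740 s = 7.961 Mbps.
Audio total: 384 + 96 = 480 kbps = 0.480 Mbps.
Video: 7.961 − 0.480 = 7.481 Mbps.

7.5 Mbps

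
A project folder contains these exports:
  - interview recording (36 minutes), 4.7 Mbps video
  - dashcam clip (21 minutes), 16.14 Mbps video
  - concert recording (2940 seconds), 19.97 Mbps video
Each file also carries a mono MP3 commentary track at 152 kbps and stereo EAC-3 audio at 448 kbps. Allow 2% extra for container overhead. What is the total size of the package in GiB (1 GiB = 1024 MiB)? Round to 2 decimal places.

Audio total: 152 + 448 = 600 kbps = 0.600 Mbps.
interview recording: 5.300 Mbps × 2160 s × 1.02 = 11677.0 Mb
dashcam clip: 16.740 Mbps × 1260 s × 1.02 = 21514.2 Mb
concert recording: 20.570 Mbps × 2940 s × 1.02 = 61685.3 Mb
Total: 94876.5 Mb = 11859.6 MB.
= 11.05 GiB.

11.05 GiB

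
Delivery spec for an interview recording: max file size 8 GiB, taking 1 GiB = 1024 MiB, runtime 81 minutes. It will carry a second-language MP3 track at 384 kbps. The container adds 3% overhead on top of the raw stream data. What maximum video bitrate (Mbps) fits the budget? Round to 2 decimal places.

Budget: 8 GiB = 68719.5 Mb.
Stream payload after overhead: 68719.5 / 1.03 = 66717.9 Mb.
81 min = 4860 s
Total bitrate budget: 66717.9 Mb / 4860 s = 13.728 Mbps.
Audio: 384 kbps = 0.384 Mbps.
Video: 13.728 − 0.384 = 13.344 Mbps.

13.34 Mbps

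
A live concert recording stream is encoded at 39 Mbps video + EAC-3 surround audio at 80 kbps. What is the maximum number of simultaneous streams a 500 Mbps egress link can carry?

12

Audio: 80 kbps = 0.080 Mbps.
Per-viewer media rate: 39.080 Mbps.
500 Mbps = 500.0 Mbps; 500.0 / 39.080 = 12.79 → 12 viewers.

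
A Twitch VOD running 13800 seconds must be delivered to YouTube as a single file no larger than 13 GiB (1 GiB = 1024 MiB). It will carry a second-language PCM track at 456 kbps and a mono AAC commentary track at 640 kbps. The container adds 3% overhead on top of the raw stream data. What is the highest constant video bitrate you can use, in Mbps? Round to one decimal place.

Budget: 13 GiB = 111669.1 Mb.
Stream payload after overhead: 111669.1 / 1.03 = 108416.7 Mb.
Total bitrate budget: 108416.7 Mb / 13800 s = 7.856 Mbps.
Audio total: 456 + 640 = 1096 kbps = 1.096 Mbps.
Video: 7.856 − 1.096 = 6.760 Mbps.

6.8 Mbps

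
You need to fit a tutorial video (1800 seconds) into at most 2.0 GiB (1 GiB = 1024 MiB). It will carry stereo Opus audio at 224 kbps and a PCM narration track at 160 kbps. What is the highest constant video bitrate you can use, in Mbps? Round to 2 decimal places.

Budget: 2.0 GiB = 17179.9 Mb.
Total bitrate budget: 17179.9 Mb / 1800 s = 9.544 Mbps.
Audio total: 224 + 160 = 384 kbps = 0.384 Mbps.
Video: 9.544 − 0.384 = 9.160 Mbps.

9.16 Mbps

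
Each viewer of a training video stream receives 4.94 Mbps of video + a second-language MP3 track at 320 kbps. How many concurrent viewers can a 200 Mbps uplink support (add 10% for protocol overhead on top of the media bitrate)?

Audio: 320 kbps = 0.320 Mbps.
Per-viewer media rate: 5.260 Mbps.
On the wire with 10% overhead: 5.786 Mbps.
200 Mbps = 200.0 Mbps; 200.0 / 5.786 = 34.57 → 34 viewers.

34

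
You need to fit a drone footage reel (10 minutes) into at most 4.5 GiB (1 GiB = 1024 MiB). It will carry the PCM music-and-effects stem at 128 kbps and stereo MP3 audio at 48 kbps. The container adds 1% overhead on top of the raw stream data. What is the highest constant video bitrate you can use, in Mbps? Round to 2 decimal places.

Budget: 4.5 GiB = 38654.7 Mb.
Stream payload after overhead: 38654.7 / 1.01 = 38272.0 Mb.
10 min = 600 s
Total bitrate budget: 38272.0 Mb / 600 s = 63.787 Mbps.
Audio total: 128 + 48 = 176 kbps = 0.176 Mbps.
Video: 63.787 − 0.176 = 63.611 Mbps.

63.61 Mbps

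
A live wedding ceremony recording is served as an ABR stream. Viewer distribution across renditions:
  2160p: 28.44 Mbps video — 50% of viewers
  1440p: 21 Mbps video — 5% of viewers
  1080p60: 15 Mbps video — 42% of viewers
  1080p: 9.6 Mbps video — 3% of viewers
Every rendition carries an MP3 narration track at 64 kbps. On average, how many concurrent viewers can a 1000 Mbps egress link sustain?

45

Audio: 64 kbps = 0.064 Mbps.
Average per-viewer bitrate: 0.50×28.504 + 0.05×21.064 + 0.42×15.064 + 0.03×9.664 = 21.922 Mbps.
1000 Mbps = 1,000 Mbps; 1,000 / 21.922 = 45.62 → 45.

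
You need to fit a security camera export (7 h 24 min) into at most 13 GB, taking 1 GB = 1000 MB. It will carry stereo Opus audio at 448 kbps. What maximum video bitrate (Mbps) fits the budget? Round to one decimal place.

3.5 Mbps

Budget: 13 GB = 104000.0 Mb.
7 h 24 min = 444 min = 26640 s
Total bitrate budget: 104000.0 Mb / 26640 s = 3.904 Mbps.
Audio: 448 kbps = 0.448 Mbps.
Video: 3.904 − 0.448 = 3.456 Mbps.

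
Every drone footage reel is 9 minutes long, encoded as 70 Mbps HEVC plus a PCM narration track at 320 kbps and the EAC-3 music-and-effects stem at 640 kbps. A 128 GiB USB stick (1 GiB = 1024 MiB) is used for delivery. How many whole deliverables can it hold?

28

9 min = 540 s
Audio total: 320 + 640 = 960 kbps = 0.960 Mbps.
Total bitrate: 70.960 Mbps.
Per item: 70.960 Mbps × 540 s = 38,318 Mb = 4,790 MB.
Capacity: 128 GiB = 1,099,512 Mb; 28.69 items → 28 complete.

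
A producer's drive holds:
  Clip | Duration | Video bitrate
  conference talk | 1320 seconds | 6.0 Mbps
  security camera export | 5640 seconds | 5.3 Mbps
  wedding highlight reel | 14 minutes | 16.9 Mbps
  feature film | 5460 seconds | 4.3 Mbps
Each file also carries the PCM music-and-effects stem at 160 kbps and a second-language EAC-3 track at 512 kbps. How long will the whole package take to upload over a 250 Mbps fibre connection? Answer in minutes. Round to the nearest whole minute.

6 minutes

Audio total: 160 + 512 = 672 kbps = 0.672 Mbps.
conference talk: 6.672 Mbps × 1320 s = 8807.0 Mb
security camera export: 5.972 Mbps × 5640 s = 33682.1 Mb
wedding highlight reel: 17.572 Mbps × 840 s = 14760.5 Mb
feature film: 4.972 Mbps × 5460 s = 27147.1 Mb
Total: 84396.7 Mb = 10549.6 MB.
At 250 Mbps: 84396.7 / 250 = 338 s ≈ 5.63 minutes.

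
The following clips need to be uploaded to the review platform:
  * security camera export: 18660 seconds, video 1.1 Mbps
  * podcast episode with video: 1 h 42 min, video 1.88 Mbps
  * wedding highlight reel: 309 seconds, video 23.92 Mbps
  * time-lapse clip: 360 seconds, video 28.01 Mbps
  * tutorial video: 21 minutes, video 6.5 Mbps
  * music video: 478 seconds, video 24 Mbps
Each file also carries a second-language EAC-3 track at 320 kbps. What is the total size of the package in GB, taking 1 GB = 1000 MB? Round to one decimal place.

9.7 GB

Audio: 320 kbps = 0.320 Mbps.
security camera export: 1.420 Mbps × 18660 s = 26497.2 Mb
podcast episode with video: 2.200 Mbps × 6120 s = 13464.0 Mb
wedding highlight reel: 24.240 Mbps × 309 s = 7490.2 Mb
time-lapse clip: 28.330 Mbps × 360 s = 10198.8 Mb
tutorial video: 6.820 Mbps × 1260 s = 8593.2 Mb
music video: 24.320 Mbps × 478 s = 11625.0 Mb
Total: 77868.3 Mb = 9733.5 MB.
= 9.734 GB.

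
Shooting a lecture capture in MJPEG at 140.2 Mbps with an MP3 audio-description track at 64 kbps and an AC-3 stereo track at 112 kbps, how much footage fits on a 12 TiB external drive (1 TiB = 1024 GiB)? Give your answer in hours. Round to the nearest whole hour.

Audio total: 64 + 112 = 176 kbps = 0.176 Mbps.
Total bitrate: 140.2 + 0.176 = 140.376 Mbps.
Capacity: 12 TiB = 105,553,116 Mb.
Recording time: 105,553,116 / 140.376 = 751,931 s ≈ 209 hours.

209 hours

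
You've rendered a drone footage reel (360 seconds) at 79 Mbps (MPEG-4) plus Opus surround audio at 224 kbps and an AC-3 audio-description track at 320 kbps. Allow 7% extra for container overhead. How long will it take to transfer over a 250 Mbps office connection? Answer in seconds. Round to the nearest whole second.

Audio total: 224 + 320 = 544 kbps = 0.544 Mbps.
Total bitrate: 79.544 Mbps.
File: 79.544 Mbps × 360 s = 28635.8 Mb.
With 7% container overhead: ×1.07. → 30640.3 Mb.
At 250 Mbps: 30640.3 / 250 = 122.6 s ≈ 123 seconds.

123 seconds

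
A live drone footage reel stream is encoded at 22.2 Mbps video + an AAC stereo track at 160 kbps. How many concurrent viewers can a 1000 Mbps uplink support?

Audio: 160 kbps = 0.160 Mbps.
Per-viewer media rate: 22.360 Mbps.
1000 Mbps = 1,000 Mbps; 1,000 / 22.360 = 44.72 → 44 viewers.

44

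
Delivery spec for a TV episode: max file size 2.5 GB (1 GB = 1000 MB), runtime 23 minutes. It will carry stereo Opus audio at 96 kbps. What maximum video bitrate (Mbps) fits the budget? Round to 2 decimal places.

14.40 Mbps

Budget: 2.5 GB = 20000.0 Mb.
23 min = 1380 s
Total bitrate budget: 20000.0 Mb / 1380 s = 14.493 Mbps.
Audio: 96 kbps = 0.096 Mbps.
Video: 14.493 − 0.096 = 14.397 Mbps.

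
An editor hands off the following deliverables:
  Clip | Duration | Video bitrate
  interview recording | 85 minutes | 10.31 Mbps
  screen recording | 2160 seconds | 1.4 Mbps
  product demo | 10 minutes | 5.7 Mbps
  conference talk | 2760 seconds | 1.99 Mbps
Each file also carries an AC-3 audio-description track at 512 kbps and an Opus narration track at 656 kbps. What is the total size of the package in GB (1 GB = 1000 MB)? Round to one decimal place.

Audio total: 512 + 656 = 1168 kbps = 1.168 Mbps.
interview recording: 11.478 Mbps × 5100 s = 58537.8 Mb
screen recording: 2.568 Mbps × 2160 s = 5546.9 Mb
product demo: 6.868 Mbps × 600 s = 4120.8 Mb
conference talk: 3.158 Mbps × 2760 s = 8716.1 Mb
Total: 76921.6 Mb = 9615.2 MB.
= 9.615 GB.

9.6 GB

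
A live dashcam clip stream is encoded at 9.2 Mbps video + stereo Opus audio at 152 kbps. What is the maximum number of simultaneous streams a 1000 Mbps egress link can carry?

106

Audio: 152 kbps = 0.152 Mbps.
Per-viewer media rate: 9.352 Mbps.
1000 Mbps = 1,000 Mbps; 1,000 / 9.352 = 106.93 → 106 viewers.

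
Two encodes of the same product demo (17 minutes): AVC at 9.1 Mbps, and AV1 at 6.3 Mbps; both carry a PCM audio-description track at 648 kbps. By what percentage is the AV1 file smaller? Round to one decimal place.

28.7%

17 min = 1020 s
Audio: 648 kbps = 0.648 Mbps.
AVC: 9.748 Mbps × 1020 s = 9943.0 Mb = 1.243 GB.
AV1: 6.948 Mbps × 1020 s = 7087.0 Mb = 0.886 GB.
Reduction: (1 − 0.886/1.243) × 100 = 28.72%.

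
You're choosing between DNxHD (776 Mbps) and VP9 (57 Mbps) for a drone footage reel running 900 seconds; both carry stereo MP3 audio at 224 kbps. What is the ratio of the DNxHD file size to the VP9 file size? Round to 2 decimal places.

Audio: 224 kbps = 0.224 Mbps.
DNxHD: 776.224 Mbps × 900 s = 698601.6 Mb = 87.325 GB.
VP9: 57.224 Mbps × 900 s = 51501.6 Mb = 6.438 GB.
Ratio: 87.325 / 6.438 = 13.565.

13.56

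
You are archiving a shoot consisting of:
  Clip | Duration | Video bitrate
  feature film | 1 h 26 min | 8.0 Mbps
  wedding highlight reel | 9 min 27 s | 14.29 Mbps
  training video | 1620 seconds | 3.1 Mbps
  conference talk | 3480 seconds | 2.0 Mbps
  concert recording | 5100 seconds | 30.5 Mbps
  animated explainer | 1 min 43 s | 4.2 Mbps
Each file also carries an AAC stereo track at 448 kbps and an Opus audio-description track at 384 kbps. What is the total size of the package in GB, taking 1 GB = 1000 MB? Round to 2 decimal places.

28.84 GB

Audio total: 448 + 384 = 832 kbps = 0.832 Mbps.
feature film: 8.832 Mbps × 5160 s = 45573.1 Mb
wedding highlight reel: 15.122 Mbps × 567 s = 8574.2 Mb
training video: 3.932 Mbps × 1620 s = 6369.8 Mb
conference talk: 2.832 Mbps × 3480 s = 9855.4 Mb
concert recording: 31.332 Mbps × 5100 s = 159793.2 Mb
animated explainer: 5.032 Mbps × 103 s = 518.3 Mb
Total: 230684.0 Mb = 28835.5 MB.
= 28.84 GB.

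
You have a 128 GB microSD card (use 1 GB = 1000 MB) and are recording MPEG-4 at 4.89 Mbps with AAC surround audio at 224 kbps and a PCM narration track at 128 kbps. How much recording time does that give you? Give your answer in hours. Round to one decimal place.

Audio total: 224 + 128 = 352 kbps = 0.352 Mbps.
Total bitrate: 4.89 + 0.352 = 5.242 Mbps.
Capacity: 128 GB = 1,024,000 Mb.
Recording time: 1,024,000 / 5.242 = 195,345 s ≈ 54.3 hours.

54.3 hours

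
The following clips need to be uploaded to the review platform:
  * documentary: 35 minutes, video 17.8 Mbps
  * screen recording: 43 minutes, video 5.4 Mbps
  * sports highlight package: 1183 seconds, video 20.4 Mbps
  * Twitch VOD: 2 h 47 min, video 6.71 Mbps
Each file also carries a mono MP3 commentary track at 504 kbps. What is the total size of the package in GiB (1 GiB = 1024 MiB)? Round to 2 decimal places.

Audio: 504 kbps = 0.504 Mbps.
documentary: 18.304 Mbps × 2100 s = 38438.4 Mb
screen recording: 5.904 Mbps × 2580 s = 15232.3 Mb
sports highlight package: 20.904 Mbps × 1183 s = 24729.4 Mb
Twitch VOD: 7.214 Mbps × 10020 s = 72284.3 Mb
Total: 150684.4 Mb = 18835.6 MB.
= 17.54 GiB.

17.54 GiB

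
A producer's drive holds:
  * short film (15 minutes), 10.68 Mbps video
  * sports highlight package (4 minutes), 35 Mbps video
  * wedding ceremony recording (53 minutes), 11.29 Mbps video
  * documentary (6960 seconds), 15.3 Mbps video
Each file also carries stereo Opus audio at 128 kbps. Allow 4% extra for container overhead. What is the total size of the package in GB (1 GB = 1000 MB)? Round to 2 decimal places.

Audio: 128 kbps = 0.128 Mbps.
short film: 10.808 Mbps × 900 s × 1.04 = 10116.3 Mb
sports highlight package: 35.128 Mbps × 240 s × 1.04 = 8767.9 Mb
wedding ceremony recording: 11.418 Mbps × 3180 s × 1.04 = 37761.6 Mb
documentary: 15.428 Mbps × 6960 s × 1.04 = 111674.0 Mb
Total: 168319.9 Mb = 21040.0 MB.
= 21.04 GB.

21.04 GB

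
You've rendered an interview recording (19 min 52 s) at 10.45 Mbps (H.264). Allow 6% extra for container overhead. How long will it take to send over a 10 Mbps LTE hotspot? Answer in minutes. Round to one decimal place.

19 min 52 s = 1192 s
File: 10.450 Mbps × 1192 s = 12456.4 Mb.
With 6% container overhead: ×1.06. → 13203.8 Mb.
At 10 Mbps: 13203.8 / 10 = 1320.4 s ≈ 22 minutes.

22.0 minutes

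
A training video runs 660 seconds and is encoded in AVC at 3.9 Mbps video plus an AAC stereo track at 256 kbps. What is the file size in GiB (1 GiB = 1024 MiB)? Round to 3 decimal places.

Audio: 256 kbps = 0.256 Mbps.
Total bitrate: 3.9 + 0.256 = 4.156 Mbps.
Stream data: 4.156 Mbps × 660 s = 2743.0 Mb.
2,743 Mb = 342,870,000 bytes ÷ 1,073,741,824 = 0.3193 GiB.

0.319 GiB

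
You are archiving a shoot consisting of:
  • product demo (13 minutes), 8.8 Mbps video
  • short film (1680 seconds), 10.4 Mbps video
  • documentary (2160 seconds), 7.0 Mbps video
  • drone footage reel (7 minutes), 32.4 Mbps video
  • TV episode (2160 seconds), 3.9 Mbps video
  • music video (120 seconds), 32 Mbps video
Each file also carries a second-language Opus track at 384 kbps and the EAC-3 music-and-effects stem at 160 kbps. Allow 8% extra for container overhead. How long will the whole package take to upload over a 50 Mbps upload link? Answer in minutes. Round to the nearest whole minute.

25 minutes

Audio total: 384 + 160 = 544 kbps = 0.544 Mbps.
product demo: 9.344 Mbps × 780 s × 1.08 = 7871.4 Mb
short film: 10.944 Mbps × 1680 s × 1.08 = 19856.8 Mb
documentary: 7.544 Mbps × 2160 s × 1.08 = 17598.6 Mb
drone footage reel: 32.944 Mbps × 420 s × 1.08 = 14943.4 Mb
TV episode: 4.444 Mbps × 2160 s × 1.08 = 10367.0 Mb
music video: 32.544 Mbps × 120 s × 1.08 = 4217.7 Mb
Total: 74854.9 Mb = 9356.9 MB.
At 50 Mbps: 74854.9 / 50 = 1497 s ≈ 25 minutes.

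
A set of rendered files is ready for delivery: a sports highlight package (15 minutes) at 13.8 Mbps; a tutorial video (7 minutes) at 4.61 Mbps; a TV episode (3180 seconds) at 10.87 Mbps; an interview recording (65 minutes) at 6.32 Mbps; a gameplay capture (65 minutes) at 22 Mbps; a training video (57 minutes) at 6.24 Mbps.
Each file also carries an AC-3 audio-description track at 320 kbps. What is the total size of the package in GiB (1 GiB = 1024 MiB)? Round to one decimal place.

21.6 GiB

Audio: 320 kbps = 0.320 Mbps.
sports highlight package: 14.120 Mbps × 900 s = 12708.0 Mb
tutorial video: 4.930 Mbps × 420 s = 2070.6 Mb
TV episode: 11.190 Mbps × 3180 s = 35584.2 Mb
interview recording: 6.640 Mbps × 3900 s = 25896.0 Mb
gameplay capture: 22.320 Mbps × 3900 s = 87048.0 Mb
training video: 6.560 Mbps × 3420 s = 22435.2 Mb
Total: 185742.0 Mb = 23217.8 MB.
= 21.62 GiB.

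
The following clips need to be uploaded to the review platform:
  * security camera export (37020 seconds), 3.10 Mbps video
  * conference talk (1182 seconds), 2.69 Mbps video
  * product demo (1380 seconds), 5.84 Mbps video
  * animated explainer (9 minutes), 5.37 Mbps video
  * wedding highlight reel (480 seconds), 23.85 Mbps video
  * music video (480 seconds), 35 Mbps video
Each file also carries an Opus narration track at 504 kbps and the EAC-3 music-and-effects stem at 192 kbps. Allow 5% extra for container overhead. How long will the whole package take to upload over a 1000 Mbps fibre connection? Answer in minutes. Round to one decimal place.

Audio total: 504 + 192 = 696 kbps = 0.696 Mbps.
security camera export: 3.796 Mbps × 37020 s × 1.05 = 147554.3 Mb
conference talk: 3.386 Mbps × 1182 s × 1.05 = 4202.4 Mb
product demo: 6.536 Mbps × 1380 s × 1.05 = 9470.7 Mb
animated explainer: 6.066 Mbps × 540 s × 1.05 = 3439.4 Mb
wedding highlight reel: 24.546 Mbps × 480 s × 1.05 = 12371.2 Mb
music video: 35.696 Mbps × 480 s × 1.05 = 17990.8 Mb
Total: 195028.7 Mb = 24378.6 MB.
At 1000 Mbps: 195028.7 / 1000 = 195 s ≈ 3.25 minutes.

3.3 minutes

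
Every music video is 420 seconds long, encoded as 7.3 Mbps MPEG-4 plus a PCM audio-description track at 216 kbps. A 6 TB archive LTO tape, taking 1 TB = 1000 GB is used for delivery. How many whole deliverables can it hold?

Audio: 216 kbps = 0.216 Mbps.
Total bitrate: 7.516 Mbps.
Per item: 7.516 Mbps × 420 s = 3,157 Mb = 394.6 MB.
Capacity: 6 TB = 48,000,000 Mb; 15205.66 items → 15205 complete.

15205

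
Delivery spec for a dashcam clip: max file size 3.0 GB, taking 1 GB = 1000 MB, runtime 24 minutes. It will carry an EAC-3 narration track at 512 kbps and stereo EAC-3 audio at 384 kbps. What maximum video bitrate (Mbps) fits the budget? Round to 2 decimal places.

Budget: 3.0 GB = 24000.0 Mb.
24 min = 1440 s
Total bitrate budget: 24000.0 Mb / 1440 s = 16.667 Mbps.
Audio total: 512 + 384 = 896 kbps = 0.896 Mbps.
Video: 16.667 − 0.896 = 15.771 Mbps.

15.77 Mbps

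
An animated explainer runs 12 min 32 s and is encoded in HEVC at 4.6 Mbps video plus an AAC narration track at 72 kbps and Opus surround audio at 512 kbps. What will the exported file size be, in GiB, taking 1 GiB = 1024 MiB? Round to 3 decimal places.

0.454 GiB

12 min 32 s = 752 s
Audio total: 72 + 512 = 584 kbps = 0.584 Mbps.
Total bitrate: 4.6 + 0.584 = 5.184 Mbps.
Stream data: 5.184 Mbps × 752 s = 3898.4 Mb.
3,898 Mb = 487,296,000 bytes ÷ 1,073,741,824 = 0.4538 GiB.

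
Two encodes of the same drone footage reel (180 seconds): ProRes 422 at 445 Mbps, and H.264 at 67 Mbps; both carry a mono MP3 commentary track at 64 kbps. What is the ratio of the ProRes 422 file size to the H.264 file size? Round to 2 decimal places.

Audio: 64 kbps = 0.064 Mbps.
ProRes 422: 445.064 Mbps × 180 s = 80111.5 Mb = 10.014 GB.
H.264: 67.064 Mbps × 180 s = 12071.5 Mb = 1.509 GB.
Ratio: 10.014 / 1.509 = 6.636.

6.64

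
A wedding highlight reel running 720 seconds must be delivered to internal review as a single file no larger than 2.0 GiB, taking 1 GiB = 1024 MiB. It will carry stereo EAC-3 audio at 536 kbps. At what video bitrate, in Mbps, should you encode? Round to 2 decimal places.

Budget: 2.0 GiB = 17179.9 Mb.
Total bitrate budget: 17179.9 Mb / 720 s = 23.861 Mbps.
Audio: 536 kbps = 0.536 Mbps.
Video: 23.861 − 0.536 = 23.325 Mbps.

23.32 Mbps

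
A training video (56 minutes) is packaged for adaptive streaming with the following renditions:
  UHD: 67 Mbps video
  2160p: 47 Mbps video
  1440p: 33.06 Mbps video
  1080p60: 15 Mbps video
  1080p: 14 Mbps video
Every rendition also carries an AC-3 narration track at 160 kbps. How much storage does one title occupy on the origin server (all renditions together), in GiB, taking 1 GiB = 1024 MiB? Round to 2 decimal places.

69.18 GiB

56 min = 3360 s
Audio: 160 kbps = 0.160 Mbps.
Sum of rendition bitrates: (67+0.160) + (47+0.160) + (33.06+0.160) + (15+0.160) + (14+0.160) = 176.860 Mbps.
× 3360 s = 594,250 Mb = 74,281 MB = 69.18 GiB.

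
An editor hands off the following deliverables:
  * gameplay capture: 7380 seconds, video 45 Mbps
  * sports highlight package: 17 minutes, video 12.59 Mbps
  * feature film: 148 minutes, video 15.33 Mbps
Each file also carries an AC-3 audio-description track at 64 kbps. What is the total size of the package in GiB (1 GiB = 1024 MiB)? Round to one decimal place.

56.1 GiB

Audio: 64 kbps = 0.064 Mbps.
gameplay capture: 45.064 Mbps × 7380 s = 332572.3 Mb
sports highlight package: 12.654 Mbps × 1020 s = 12907.1 Mb
feature film: 15.394 Mbps × 8880 s = 136698.7 Mb
Total: 482178.1 Mb = 60272.3 MB.
= 56.13 GiB.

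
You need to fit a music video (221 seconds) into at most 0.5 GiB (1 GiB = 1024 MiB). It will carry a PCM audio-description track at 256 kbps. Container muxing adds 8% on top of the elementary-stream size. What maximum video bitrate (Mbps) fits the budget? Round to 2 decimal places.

17.74 Mbps

Budget: 0.5 GiB = 4295.0 Mb.
Stream payload after overhead: 4295.0 / 1.08 = 3976.8 Mb.
Total bitrate budget: 3976.8 Mb / 221 s = 17.995 Mbps.
Audio: 256 kbps = 0.256 Mbps.
Video: 17.995 − 0.256 = 17.739 Mbps.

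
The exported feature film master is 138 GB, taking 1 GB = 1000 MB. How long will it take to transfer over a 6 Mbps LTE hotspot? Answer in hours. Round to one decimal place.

File: 138 GB = 1104000.0 Mb.
At 6 Mbps: 1104000.0 / 6 = 184000.0 s ≈ 51.1 hours.

51.1 hours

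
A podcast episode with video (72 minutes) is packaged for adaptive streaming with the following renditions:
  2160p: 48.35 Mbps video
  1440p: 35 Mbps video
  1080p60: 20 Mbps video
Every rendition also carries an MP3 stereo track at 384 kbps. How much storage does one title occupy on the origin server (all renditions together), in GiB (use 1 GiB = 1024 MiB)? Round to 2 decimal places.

72 min = 4320 s
Audio: 384 kbps = 0.384 Mbps.
Sum of rendition bitrates: (48.35+0.384) + (35+0.384) + (20+0.384) = 104.502 Mbps.
× 4320 s = 451,449 Mb = 56,431 MB = 52.56 GiB.

52.56 GiB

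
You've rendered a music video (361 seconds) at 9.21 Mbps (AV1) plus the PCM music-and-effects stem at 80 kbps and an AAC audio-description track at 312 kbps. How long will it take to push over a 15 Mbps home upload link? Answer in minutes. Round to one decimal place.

3.9 minutes

Audio total: 80 + 312 = 392 kbps = 0.392 Mbps.
Total bitrate: 9.602 Mbps.
File: 9.602 Mbps × 361 s = 3466.3 Mb.
At 15 Mbps: 3466.3 / 15 = 231.1 s ≈ 3.85 minutes.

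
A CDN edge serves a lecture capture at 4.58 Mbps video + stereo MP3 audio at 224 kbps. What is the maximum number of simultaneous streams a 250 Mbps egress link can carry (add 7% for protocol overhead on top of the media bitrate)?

Audio: 224 kbps = 0.224 Mbps.
Per-viewer media rate: 4.804 Mbps.
On the wire with 7% overhead: 5.140 Mbps.
250 Mbps = 250.0 Mbps; 250.0 / 5.140 = 48.64 → 48 viewers.

48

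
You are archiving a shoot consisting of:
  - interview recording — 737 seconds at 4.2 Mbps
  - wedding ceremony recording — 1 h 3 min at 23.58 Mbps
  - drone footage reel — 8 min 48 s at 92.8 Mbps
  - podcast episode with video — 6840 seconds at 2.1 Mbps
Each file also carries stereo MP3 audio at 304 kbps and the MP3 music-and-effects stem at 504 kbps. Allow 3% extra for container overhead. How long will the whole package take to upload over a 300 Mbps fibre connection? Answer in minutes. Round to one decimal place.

Audio total: 304 + 504 = 808 kbps = 0.808 Mbps.
interview recording: 5.008 Mbps × 737 s × 1.03 = 3801.6 Mb
wedding ceremony recording: 24.388 Mbps × 3780 s × 1.03 = 94952.2 Mb
drone footage reel: 93.608 Mbps × 528 s × 1.03 = 50907.8 Mb
podcast episode with video: 2.908 Mbps × 6840 s × 1.03 = 20487.4 Mb
Total: 170149.1 Mb = 21268.6 MB.
At 300 Mbps: 170149.1 / 300 = 567 s ≈ 9.45 minutes.

9.5 minutes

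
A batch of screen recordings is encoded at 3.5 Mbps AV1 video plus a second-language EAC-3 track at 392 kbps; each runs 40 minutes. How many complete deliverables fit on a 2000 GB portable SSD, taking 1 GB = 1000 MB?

1712

40 min = 2400 s
Audio: 392 kbps = 0.392 Mbps.
Total bitrate: 3.892 Mbps.
Per item: 3.892 Mbps × 2400 s = 9,341 Mb = 1,168 MB.
Capacity: 2000 GB = 16,000,000 Mb; 1712.92 items → 1712 complete.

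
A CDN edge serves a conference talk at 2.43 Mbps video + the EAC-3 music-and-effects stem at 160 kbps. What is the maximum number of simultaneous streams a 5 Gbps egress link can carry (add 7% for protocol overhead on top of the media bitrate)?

Audio: 160 kbps = 0.160 Mbps.
Per-viewer media rate: 2.590 Mbps.
On the wire with 7% overhead: 2.771 Mbps.
5 Gbps = 5,000 Mbps; 5,000 / 2.771 = 1804.21 → 1804 viewers.

1804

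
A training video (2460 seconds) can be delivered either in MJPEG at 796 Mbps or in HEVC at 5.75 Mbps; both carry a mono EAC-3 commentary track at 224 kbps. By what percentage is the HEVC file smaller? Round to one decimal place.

Audio: 224 kbps = 0.224 Mbps.
MJPEG: 796.224 Mbps × 2460 s = 1958711.0 Mb = 244.839 GB.
HEVC: 5.974 Mbps × 2460 s = 14696.0 Mb = 1.837 GB.
Reduction: (1 − 1.837/244.839) × 100 = 99.25%.

99.2%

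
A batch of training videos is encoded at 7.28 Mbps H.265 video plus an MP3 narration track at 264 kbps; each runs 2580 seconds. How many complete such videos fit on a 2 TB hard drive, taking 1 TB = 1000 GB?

Audio: 264 kbps = 0.264 Mbps.
Total bitrate: 7.544 Mbps.
Per item: 7.544 Mbps × 2580 s = 19,464 Mb = 2,433 MB.
Capacity: 2 TB = 16,000,000 Mb; 822.05 items → 822 complete.

822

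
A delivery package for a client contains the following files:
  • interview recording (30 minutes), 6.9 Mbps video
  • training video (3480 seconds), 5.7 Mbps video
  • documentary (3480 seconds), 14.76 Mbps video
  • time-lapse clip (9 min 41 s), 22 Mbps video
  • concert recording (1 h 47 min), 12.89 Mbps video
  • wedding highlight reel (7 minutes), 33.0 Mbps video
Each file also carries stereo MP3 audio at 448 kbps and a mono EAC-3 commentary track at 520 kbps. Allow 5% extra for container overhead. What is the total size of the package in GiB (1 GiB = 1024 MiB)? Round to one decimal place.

25.5 GiB

Audio total: 448 + 520 = 968 kbps = 0.968 Mbps.
interview recording: 7.868 Mbps × 1800 s × 1.05 = 14870.5 Mb
training video: 6.668 Mbps × 3480 s × 1.05 = 24364.9 Mb
documentary: 15.728 Mbps × 3480 s × 1.05 = 57470.1 Mb
time-lapse clip: 22.968 Mbps × 581 s × 1.05 = 14011.6 Mb
concert recording: 13.858 Mbps × 6420 s × 1.05 = 93416.8 Mb
wedding highlight reel: 33.968 Mbps × 420 s × 1.05 = 14979.9 Mb
Total: 219113.8 Mb = 27389.2 MB.
= 25.51 GiB.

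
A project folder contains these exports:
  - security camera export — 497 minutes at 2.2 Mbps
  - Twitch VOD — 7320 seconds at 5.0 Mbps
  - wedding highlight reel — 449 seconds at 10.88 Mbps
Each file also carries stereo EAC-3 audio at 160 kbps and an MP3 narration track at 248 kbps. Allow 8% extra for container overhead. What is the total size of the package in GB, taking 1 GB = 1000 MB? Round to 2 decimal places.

16.53 GB

Audio total: 160 + 248 = 408 kbps = 0.408 Mbps.
security camera export: 2.608 Mbps × 29820 s × 1.08 = 83992.2 Mb
Twitch VOD: 5.408 Mbps × 7320 s × 1.08 = 42753.5 Mb
wedding highlight reel: 11.288 Mbps × 449 s × 1.08 = 5473.8 Mb
Total: 132219.5 Mb = 16527.4 MB.
= 16.53 GB.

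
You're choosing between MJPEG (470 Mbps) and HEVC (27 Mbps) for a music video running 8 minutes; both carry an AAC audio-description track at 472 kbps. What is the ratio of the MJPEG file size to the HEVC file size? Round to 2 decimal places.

17.13

8 min = 480 s
Audio: 472 kbps = 0.472 Mbps.
MJPEG: 470.472 Mbps × 480 s = 225826.6 Mb = 28.228 GB.
HEVC: 27.472 Mbps × 480 s = 13186.6 Mb = 1.648 GB.
Ratio: 28.228 / 1.648 = 17.126.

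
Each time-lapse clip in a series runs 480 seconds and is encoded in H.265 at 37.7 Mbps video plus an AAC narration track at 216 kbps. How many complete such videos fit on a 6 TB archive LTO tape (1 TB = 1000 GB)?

2637

Audio: 216 kbps = 0.216 Mbps.
Total bitrate: 37.916 Mbps.
Per item: 37.916 Mbps × 480 s = 18,200 Mb = 2,275 MB.
Capacity: 6 TB = 48,000,000 Mb; 2637.41 items → 2637 complete.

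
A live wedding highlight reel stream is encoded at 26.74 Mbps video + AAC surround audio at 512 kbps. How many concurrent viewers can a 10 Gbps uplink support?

Audio: 512 kbps = 0.512 Mbps.
Per-viewer media rate: 27.252 Mbps.
10 Gbps = 10,000 Mbps; 10,000 / 27.252 = 366.95 → 366 viewers.

366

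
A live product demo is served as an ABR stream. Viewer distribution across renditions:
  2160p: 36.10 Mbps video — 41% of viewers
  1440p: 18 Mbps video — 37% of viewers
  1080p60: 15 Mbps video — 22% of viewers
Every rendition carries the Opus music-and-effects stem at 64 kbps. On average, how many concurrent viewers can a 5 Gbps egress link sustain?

Audio: 64 kbps = 0.064 Mbps.
Average per-viewer bitrate: 0.41×36.164 + 0.37×18.064 + 0.22×15.064 = 24.825 Mbps.
5 Gbps = 5,000 Mbps; 5,000 / 24.825 = 201.41 → 201.

201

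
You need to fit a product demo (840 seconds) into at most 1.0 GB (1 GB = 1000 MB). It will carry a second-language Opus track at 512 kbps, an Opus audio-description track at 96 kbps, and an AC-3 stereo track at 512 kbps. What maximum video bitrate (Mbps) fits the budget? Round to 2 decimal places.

8.40 Mbps

Budget: 1.0 GB = 8000.0 Mb.
Total bitrate budget: 8000.0 Mb / 840 s = 9.524 Mbps.
Audio total: 512 + 96 + 512 = 1120 kbps = 1.120 Mbps.
Video: 9.524 − 1.120 = 8.404 Mbps.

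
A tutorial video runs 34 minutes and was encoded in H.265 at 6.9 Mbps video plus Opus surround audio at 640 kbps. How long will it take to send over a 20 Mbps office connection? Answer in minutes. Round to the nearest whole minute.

13 minutes

34 min = 2040 s
Audio: 640 kbps = 0.640 Mbps.
Total bitrate: 7.540 Mbps.
File: 7.540 Mbps × 2040 s = 15381.6 Mb.
At 20 Mbps: 15381.6 / 20 = 769.1 s ≈ 12.8 minutes.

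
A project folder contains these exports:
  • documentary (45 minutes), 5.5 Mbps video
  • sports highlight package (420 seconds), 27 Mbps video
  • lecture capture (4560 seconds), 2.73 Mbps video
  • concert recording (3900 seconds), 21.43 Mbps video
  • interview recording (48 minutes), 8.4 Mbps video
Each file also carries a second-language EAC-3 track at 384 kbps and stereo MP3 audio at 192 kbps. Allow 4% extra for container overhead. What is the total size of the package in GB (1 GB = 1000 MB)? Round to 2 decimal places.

Audio total: 384 + 192 = 576 kbps = 0.576 Mbps.
documentary: 6.076 Mbps × 2700 s × 1.04 = 17061.4 Mb
sports highlight package: 27.576 Mbps × 420 s × 1.04 = 12045.2 Mb
lecture capture: 3.306 Mbps × 4560 s × 1.04 = 15678.4 Mb
concert recording: 22.006 Mbps × 3900 s × 1.04 = 89256.3 Mb
interview recording: 8.976 Mbps × 2880 s × 1.04 = 26884.9 Mb
Total: 160926.2 Mb = 20115.8 MB.
= 20.12 GB.

20.12 GB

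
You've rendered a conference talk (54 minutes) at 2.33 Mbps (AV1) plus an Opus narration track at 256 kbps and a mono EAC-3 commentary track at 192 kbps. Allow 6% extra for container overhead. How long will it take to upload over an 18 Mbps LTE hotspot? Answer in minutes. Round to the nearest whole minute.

54 min = 3240 s
Audio total: 256 + 192 = 448 kbps = 0.448 Mbps.
Total bitrate: 2.778 Mbps.
File: 2.778 Mbps × 3240 s = 9000.7 Mb.
With 6% container overhead: ×1.06. → 9540.8 Mb.
At 18 Mbps: 9540.8 / 18 = 530.0 s ≈ 8.83 minutes.

9 minutes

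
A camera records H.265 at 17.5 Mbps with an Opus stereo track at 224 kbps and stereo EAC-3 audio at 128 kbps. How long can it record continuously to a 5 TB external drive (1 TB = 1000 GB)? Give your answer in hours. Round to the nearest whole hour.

622 hours

Audio total: 224 + 128 = 352 kbps = 0.352 Mbps.
Total bitrate: 17.5 + 0.352 = 17.852 Mbps.
Capacity: 5 TB = 40,000,000 Mb.
Recording time: 40,000,000 / 17.852 = 2,240,645 s ≈ 622 hours.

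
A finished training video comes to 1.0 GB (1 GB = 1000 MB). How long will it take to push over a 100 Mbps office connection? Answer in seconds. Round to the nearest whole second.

80 seconds

File: 1.0 GB = 8000.0 Mb.
At 100 Mbps: 8000.0 / 100 = 80.0 s ≈ 80 seconds.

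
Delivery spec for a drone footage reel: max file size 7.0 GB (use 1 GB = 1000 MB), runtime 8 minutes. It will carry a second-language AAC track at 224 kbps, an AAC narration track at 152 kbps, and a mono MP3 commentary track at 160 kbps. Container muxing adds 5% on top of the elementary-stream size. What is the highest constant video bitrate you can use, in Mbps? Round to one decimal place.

Budget: 7.0 GB = 56000.0 Mb.
Stream payload after overhead: 56000.0 / 1.05 = 53333.3 Mb.
8 min = 480 s
Total bitrate budget: 53333.3 Mb / 480 s = 111.111 Mbps.
Audio total: 224 + 152 + 160 = 536 kbps = 0.536 Mbps.
Video: 111.111 − 0.536 = 110.575 Mbps.

110.6 Mbps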